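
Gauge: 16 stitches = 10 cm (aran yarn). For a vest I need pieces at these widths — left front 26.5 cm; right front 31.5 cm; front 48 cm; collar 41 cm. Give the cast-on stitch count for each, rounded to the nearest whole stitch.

left front 42; right front 50; front 77; collar 66.

Rate = 16/10 = 1.6 sts per cm.
left front: 26.5 × 1.6 = 42.40 → 42.
right front: 31.5 × 1.6 = 50.40 → 50.
front: 48 × 1.6 = 76.80 → 77.
collar: 41 × 1.6 = 65.60 → 66.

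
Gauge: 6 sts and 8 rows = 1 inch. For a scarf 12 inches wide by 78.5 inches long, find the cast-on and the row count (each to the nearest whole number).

Stitch gauge = 6/1 = 6 sts/in; 12 × 6 = 72.00 → 72 sts.
Row gauge = 8/1 = 8 rows/in; 78.5 × 8 = 628.00 → 628 rows.

Cast on 72 stitches and work 628 rows.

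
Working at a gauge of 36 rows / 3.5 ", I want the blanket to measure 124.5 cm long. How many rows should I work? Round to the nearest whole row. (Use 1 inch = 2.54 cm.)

Knit 504 rows.

124.5 cm = 49.02 in.
36 rows / 3.5 in = 10.286 rows per inch.
49.02 × 10.286 = 504.16 rows.
Round to nearest → 504.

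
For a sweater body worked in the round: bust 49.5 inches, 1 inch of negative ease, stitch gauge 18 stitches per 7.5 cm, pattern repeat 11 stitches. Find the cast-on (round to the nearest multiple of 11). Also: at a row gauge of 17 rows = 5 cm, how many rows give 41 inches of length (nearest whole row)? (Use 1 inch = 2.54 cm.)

Finished = 49.5 − 1 = 48.5 inches.
48.5 inches × 2.54 = 123.19 cm.
18/7.5 = 2.4 sts per cm; 123.19 × 2.4 = 295.66 sts.
Nearest multiple of 11 → 297.
41 inches = 104.14 cm; × 3.4 = 354.08 → 354 rows.

Cast on 297 stitches; work 354 rows.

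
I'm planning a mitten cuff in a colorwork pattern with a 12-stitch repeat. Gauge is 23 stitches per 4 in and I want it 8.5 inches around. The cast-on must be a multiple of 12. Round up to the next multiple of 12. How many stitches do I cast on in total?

CO 60 sts.

23 / 4 = 5.75 sts per inch.
8.5 × 5.75 = 48.88 sts.
Next multiple of 12: 60.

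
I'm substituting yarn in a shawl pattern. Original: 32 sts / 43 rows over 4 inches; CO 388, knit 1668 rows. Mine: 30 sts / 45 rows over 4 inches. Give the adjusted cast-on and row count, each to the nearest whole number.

Stitches: 388 × 30/32 = 363.75 → 364.
Rows: 1668 × 45/43 = 1745.58 → 1746.

Cast on 364 stitches; work 1746 rows.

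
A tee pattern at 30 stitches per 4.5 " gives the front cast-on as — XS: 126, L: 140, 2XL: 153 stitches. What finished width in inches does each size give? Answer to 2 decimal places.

XS 18.90 inches; L 21.00 inches; 2XL 22.95 inches.

30/4.5 = 6.667 sts per in.
XS: 126 / 6.667 = 18.900 → 18.90 in.
L: 140 / 6.667 = 21.000 → 21.00 in.
2XL: 153 / 6.667 = 22.950 → 22.95 in.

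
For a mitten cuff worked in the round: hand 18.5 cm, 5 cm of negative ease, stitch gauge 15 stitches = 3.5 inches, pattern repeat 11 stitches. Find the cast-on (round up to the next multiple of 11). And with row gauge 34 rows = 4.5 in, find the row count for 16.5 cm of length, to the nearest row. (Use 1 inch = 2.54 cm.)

Finished = 18.5 − 5 = 13.5 cm.
13.5 cm × 1/2.54 = 5.31 inches.
15/3.5 = 4.286 sts per in; 5.31 × 4.286 = 22.78 sts.
Next multiple of 11 → 33.
16.5 cm = 6.50 inches; × 7.556 = 49.08 → 49 rows.

Cast on 33 stitches; work 49 rows.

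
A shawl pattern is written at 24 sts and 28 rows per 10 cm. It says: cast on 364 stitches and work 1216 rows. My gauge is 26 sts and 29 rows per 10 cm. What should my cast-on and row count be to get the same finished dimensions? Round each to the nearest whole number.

Stitches: 364 × 26/24 = 394.33 → 394.
Rows: 1216 × 29/28 = 1259.43 → 1259.

Cast on 394 stitches; work 1259 rows.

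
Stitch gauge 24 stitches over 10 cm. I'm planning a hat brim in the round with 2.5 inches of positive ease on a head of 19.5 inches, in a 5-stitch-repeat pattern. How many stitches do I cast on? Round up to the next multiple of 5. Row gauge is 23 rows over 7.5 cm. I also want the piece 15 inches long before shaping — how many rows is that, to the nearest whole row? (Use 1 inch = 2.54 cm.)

Cast on 135 stitches; work 117 rows.

Finished = 19.5 + 2.5 = 22 inches.
22 inches × 2.54 = 55.88 cm.
24/10 = 2.4 sts per cm; 55.88 × 2.4 = 134.11 sts.
Next multiple of 5 → 135.
15 inches = 38.10 cm; × 3.067 = 116.84 → 117 rows.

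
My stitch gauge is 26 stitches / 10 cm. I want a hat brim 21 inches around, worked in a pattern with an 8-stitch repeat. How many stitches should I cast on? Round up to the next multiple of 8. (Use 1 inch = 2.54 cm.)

21 in = 21 × 2.54 = 53.34 cm.
26 / 10 = 2.6 sts/cm.
53.34 × 2.6 = 138.68 sts.
→ 144.

Cast on 144 stitches.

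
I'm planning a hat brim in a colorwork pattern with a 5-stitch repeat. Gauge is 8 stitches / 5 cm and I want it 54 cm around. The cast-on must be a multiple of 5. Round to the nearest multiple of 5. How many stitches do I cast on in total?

CO 85 sts.

8 / 5 = 1.6 sts per cm.
54 × 1.6 = 86.40 sts.
Nearest multiple of 5: 85.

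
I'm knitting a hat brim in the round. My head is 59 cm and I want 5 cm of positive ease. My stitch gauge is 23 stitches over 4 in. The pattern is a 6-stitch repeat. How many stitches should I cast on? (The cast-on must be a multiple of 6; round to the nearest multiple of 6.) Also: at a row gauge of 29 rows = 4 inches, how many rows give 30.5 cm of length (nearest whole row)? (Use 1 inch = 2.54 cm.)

Finished = 59 + 5 = 64 cm.
64 cm × 1/2.54 = 25.20 inches.
23/4 = 5.75 sts per in; 25.20 × 5.75 = 144.88 sts.
Nearest multiple of 6 → 144.
30.5 cm = 12.01 inches; × 7.25 = 87.06 → 87 rows.

Cast on 144 stitches; work 87 rows.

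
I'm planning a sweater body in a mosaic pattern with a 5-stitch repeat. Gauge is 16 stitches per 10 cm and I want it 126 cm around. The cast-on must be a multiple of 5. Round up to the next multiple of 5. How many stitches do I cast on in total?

CO 205 sts.

16 / 10 = 1.6 sts per cm.
126 × 1.6 = 201.60 sts.
Next multiple of 5: 205.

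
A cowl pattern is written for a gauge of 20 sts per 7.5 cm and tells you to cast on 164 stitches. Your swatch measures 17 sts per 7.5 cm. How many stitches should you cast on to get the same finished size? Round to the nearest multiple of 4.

Scale factor = 17 / 20 = 0.850.
164 × 17 / 20 = 139.40 sts.
→ 140 sts.

Cast on 140 stitches.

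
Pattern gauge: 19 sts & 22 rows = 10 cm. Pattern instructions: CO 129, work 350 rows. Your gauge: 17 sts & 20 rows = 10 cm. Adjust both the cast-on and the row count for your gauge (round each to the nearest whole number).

Stitches: 129 × 17/19 = 115.42 → 115.
Rows: 350 × 20/22 = 318.18 → 318.

Cast on 115 stitches; work 318 rows.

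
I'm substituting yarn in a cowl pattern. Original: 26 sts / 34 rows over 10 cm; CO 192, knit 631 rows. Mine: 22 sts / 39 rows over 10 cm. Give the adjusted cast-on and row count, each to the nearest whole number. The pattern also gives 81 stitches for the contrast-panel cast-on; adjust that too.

Stitches: 192 × 22/26 = 162.46 → 162.
Rows: 631 × 39/34 = 723.79 → 724.
contrast-panel cast-on: 81 × 22/26 = 68.54 → 69.

Cast on 162 stitches; work 724 rows; contrast-panel cast-on 69 stitches.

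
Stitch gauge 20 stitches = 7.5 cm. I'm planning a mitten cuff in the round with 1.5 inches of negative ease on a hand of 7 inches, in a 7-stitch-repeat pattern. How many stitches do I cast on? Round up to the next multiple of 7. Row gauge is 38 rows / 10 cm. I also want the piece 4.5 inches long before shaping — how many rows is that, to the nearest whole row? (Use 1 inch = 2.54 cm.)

Finished = 7 − 1.5 = 5.5 inches.
5.5 inches × 2.54 = 13.97 cm.
20/7.5 = 2.667 sts per cm; 13.97 × 2.667 = 37.25 sts.
Next multiple of 7 → 42.
4.5 inches = 11.43 cm; × 3.8 = 43.43 → 43 rows.

Cast on 42 stitches; work 43 rows.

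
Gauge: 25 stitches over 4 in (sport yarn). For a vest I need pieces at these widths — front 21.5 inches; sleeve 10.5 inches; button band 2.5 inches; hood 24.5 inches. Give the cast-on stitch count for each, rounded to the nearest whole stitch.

Rate = 25/4 = 6.25 sts per in.
front: 21.5 × 6.25 = 134.38 → 134.
sleeve: 10.5 × 6.25 = 65.62 → 66.
button band: 2.5 × 6.25 = 15.62 → 16.
hood: 24.5 × 6.25 = 153.12 → 153.

front 134; sleeve 66; button band 16; hood 153.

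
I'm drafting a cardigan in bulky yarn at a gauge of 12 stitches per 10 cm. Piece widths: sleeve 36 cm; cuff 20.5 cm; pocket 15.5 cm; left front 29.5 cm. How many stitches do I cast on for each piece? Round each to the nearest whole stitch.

Rate = 12/10 = 1.2 sts per cm.
sleeve: 36 × 1.2 = 43.20 → 43.
cuff: 20.5 × 1.2 = 24.60 → 25.
pocket: 15.5 × 1.2 = 18.60 → 19.
left front: 29.5 × 1.2 = 35.40 → 35.

sleeve 43; cuff 25; pocket 19; left front 35.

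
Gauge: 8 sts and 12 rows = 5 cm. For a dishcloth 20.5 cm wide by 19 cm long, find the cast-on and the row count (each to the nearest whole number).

Stitch gauge = 8/5 = 1.6 sts/cm; 20.5 × 1.6 = 32.80 → 33 sts.
Row gauge = 12/5 = 2.4 rows/cm; 19 × 2.4 = 45.60 → 46 rows.

Cast on 33 stitches and work 46 rows.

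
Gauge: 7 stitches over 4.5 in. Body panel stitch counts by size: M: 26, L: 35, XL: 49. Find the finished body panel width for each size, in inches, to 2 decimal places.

M 16.71 inches; L 22.50 inches; XL 31.50 inches.

7/4.5 = 1.556 sts per in.
M: 26 / 1.556 = 16.714 → 16.71 in.
L: 35 / 1.556 = 22.500 → 22.50 in.
XL: 49 / 1.556 = 31.500 → 31.50 in.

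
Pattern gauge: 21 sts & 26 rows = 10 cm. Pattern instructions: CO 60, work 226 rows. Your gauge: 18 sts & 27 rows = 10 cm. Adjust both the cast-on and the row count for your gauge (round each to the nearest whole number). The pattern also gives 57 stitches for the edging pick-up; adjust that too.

Cast on 51 stitches; work 235 rows; edging pick-up 49 stitches.

Stitches: 60 × 18/21 = 51.43 → 51.
Rows: 226 × 27/26 = 234.69 → 235.
edging pick-up: 57 × 18/21 = 48.86 → 49.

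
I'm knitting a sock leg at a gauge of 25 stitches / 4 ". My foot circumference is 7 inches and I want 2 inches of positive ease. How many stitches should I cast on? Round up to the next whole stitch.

CO 57 sts.

Finished = 7 + 2 = 9 in.
25 / 4 = 6.25 sts per inch.
9.00 × 6.25 = 56.25 sts.
→ 57 sts.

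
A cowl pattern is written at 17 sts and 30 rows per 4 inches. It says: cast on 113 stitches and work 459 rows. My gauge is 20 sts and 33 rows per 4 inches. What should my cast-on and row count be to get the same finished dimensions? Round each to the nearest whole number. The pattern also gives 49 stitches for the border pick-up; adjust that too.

Stitches: 113 × 20/17 = 132.94 → 133.
Rows: 459 × 33/30 = 504.90 → 505.
border pick-up: 49 × 20/17 = 57.65 → 58.

Cast on 133 stitches; work 505 rows; border pick-up 58 stitches.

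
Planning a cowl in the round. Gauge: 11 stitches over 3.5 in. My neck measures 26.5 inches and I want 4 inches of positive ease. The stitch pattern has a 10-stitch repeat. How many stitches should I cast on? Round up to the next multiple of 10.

Finished = 26.5 + 4 = 30.5 inches.
11 / 3.5 = 3.143 sts/in.
30.5 × 3.143 = 95.86 sts.
Next multiple of 10: 100.

CO 100 sts.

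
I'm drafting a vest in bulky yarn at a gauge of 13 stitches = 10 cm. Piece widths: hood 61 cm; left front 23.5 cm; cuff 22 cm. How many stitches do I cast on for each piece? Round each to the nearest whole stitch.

hood 79; left front 31; cuff 29.

Rate = 13/10 = 1.3 sts per cm.
hood: 61 × 1.3 = 79.30 → 79.
left front: 23.5 × 1.3 = 30.55 → 31.
cuff: 22 × 1.3 = 28.60 → 29.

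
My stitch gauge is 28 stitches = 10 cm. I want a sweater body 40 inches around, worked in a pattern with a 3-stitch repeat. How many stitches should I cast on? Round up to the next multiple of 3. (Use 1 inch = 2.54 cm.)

40 in = 40 × 2.54 = 101.60 cm.
28 / 10 = 2.8 sts/cm.
101.60 × 2.8 = 284.48 sts.
→ 285.

285 stitches.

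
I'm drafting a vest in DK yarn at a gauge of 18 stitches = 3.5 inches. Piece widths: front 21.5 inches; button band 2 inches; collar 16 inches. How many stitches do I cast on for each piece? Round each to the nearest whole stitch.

front 111; button band 10; collar 82.

Rate = 18/3.5 = 5.143 sts per in.
front: 21.5 × 5.143 = 110.57 → 111.
button band: 2 × 5.143 = 10.29 → 10.
collar: 16 × 5.143 = 82.29 → 82.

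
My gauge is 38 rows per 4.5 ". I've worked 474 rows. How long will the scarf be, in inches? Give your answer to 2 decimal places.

56.13 inches.

38 rows / 4.5 inch = 8.444 rows per inch.
474 / 8.444 = 56.132 inches.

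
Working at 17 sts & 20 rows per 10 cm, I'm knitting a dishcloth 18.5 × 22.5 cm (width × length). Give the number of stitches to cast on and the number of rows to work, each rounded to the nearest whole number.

Cast on 31 stitches and work 45 rows.

Stitch gauge = 17/10 = 1.7 sts/cm; 18.5 × 1.7 = 31.45 → 31 sts.
Row gauge = 20/10 = 2 rows/cm; 22.5 × 2 = 45.00 → 45 rows.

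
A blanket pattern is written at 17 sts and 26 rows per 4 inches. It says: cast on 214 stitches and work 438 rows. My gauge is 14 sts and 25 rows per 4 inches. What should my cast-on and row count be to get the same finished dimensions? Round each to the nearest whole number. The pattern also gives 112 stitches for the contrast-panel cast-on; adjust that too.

Cast on 176 stitches; work 421 rows; contrast-panel cast-on 92 stitches.

Stitches: 214 × 14/17 = 176.24 → 176.
Rows: 438 × 25/26 = 421.15 → 421.
contrast-panel cast-on: 112 × 14/17 = 92.24 → 92.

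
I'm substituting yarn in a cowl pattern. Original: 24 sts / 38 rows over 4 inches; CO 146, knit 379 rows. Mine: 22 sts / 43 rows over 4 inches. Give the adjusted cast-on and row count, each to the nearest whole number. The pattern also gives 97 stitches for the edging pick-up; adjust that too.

Cast on 134 stitches; work 429 rows; edging pick-up 89 stitches.

Stitches: 146 × 22/24 = 133.83 → 134.
Rows: 379 × 43/38 = 428.87 → 429.
edging pick-up: 97 × 22/24 = 88.92 → 89.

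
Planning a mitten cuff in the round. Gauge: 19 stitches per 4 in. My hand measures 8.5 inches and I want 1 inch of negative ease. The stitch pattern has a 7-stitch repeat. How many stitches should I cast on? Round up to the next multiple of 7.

Finished = 8.5 − 1 = 7.5 inches.
19 / 4 = 4.75 sts/in.
7.5 × 4.75 = 35.62 sts.
Next multiple of 7: 42.

Cast on 42 stitches.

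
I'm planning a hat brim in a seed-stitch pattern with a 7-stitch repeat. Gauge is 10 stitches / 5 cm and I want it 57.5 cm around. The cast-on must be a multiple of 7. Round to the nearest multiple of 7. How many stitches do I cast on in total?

Cast on 112 stitches.

10 / 5 = 2 sts per cm.
57.5 × 2 = 115.00 sts.
Nearest multiple of 7: 112.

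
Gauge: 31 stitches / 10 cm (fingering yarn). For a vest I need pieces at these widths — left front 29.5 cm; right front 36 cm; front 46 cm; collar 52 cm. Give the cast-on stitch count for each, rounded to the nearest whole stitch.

left front 91; right front 112; front 143; collar 161.

Rate = 31/10 = 3.1 sts per cm.
left front: 29.5 × 3.1 = 91.45 → 91.
right front: 36 × 3.1 = 111.60 → 112.
front: 46 × 3.1 = 142.60 → 143.
collar: 52 × 3.1 = 161.20 → 161.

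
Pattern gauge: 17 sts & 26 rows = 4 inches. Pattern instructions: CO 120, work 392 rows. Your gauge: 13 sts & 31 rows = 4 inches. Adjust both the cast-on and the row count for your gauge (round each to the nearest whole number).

Cast on 92 stitches; work 467 rows.

Stitches: 120 × 13/17 = 91.76 → 92.
Rows: 392 × 31/26 = 467.38 → 467.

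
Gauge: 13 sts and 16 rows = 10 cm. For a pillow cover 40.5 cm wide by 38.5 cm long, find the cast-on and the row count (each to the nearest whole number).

Cast on 53 stitches and work 62 rows.

Stitch gauge = 13/10 = 1.3 sts/cm; 40.5 × 1.3 = 52.65 → 53 sts.
Row gauge = 16/10 = 1.6 rows/cm; 38.5 × 1.6 = 61.60 → 62 rows.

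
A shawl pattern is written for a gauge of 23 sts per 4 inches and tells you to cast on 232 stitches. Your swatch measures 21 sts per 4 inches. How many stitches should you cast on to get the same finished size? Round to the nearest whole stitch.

CO 212 sts.

Scale factor = 21 / 23 = 0.913.
232 × 21 / 23 = 211.83 sts.
→ 212 sts.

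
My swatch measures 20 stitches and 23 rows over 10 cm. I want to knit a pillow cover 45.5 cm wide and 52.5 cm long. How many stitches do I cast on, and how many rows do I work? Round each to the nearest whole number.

Cast on 91 stitches and work 121 rows.

Stitch gauge = 20/10 = 2 sts/cm; 45.5 × 2 = 91.00 → 91 sts.
Row gauge = 23/10 = 2.3 rows/cm; 52.5 × 2.3 = 120.75 → 121 rows.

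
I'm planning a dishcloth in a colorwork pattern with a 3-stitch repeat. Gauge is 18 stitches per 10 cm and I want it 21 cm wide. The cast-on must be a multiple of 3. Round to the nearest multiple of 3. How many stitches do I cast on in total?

CO 39 sts.

18 / 10 = 1.8 sts per cm.
21 × 1.8 = 37.80 sts.
Nearest multiple of 3: 39.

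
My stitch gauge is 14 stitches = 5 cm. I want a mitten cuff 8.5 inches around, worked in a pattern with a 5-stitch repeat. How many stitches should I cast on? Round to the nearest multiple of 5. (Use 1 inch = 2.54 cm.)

8.5 in = 8.5 × 2.54 = 21.59 cm.
14 / 5 = 2.8 sts/cm.
21.59 × 2.8 = 60.45 sts.
→ 60.

60 stitches.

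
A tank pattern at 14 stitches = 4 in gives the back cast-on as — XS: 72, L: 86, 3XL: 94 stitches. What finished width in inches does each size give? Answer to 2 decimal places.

14/4 = 3.5 sts per in.
XS: 72 / 3.5 = 20.571 → 20.57 in.
L: 86 / 3.5 = 24.571 → 24.57 in.
3XL: 94 / 3.5 = 26.857 → 26.86 in.

XS 20.57 inches; L 24.57 inches; 3XL 26.86 inches.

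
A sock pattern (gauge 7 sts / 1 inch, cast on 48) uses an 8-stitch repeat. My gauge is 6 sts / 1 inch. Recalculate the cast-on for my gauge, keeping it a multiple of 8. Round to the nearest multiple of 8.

40 stitches.

48 × 6 / 7 = 41.14.
Nearest multiple of 8: 40.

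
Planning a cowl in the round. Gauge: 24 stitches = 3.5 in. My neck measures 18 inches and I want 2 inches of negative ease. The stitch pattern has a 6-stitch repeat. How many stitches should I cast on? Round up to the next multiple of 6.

Cast on 114 stitches.

Finished = 18 − 2 = 16 inches.
24 / 3.5 = 6.857 sts/in.
16 × 6.857 = 109.71 sts.
Next multiple of 6: 114.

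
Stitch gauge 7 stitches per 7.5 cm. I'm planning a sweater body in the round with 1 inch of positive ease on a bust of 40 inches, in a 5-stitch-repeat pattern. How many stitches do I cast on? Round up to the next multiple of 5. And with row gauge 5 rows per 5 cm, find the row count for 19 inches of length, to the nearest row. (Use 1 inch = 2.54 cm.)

Finished = 40 + 1 = 41 inches.
41 inches × 2.54 = 104.14 cm.
7/7.5 = 0.933 sts per cm; 104.14 × 0.933 = 97.20 sts.
Next multiple of 5 → 100.
19 inches = 48.26 cm; × 1 = 48.26 → 48 rows.

Cast on 100 stitches; work 48 rows.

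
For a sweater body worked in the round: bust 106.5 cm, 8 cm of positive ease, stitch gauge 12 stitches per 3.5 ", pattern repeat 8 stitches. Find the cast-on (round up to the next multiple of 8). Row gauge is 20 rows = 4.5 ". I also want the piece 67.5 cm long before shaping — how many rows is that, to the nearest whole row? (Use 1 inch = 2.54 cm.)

Finished = 106.5 + 8 = 114.5 cm.
114.5 cm × 1/2.54 = 45.08 inches.
12/3.5 = 3.429 sts per in; 45.08 × 3.429 = 154.56 sts.
Next multiple of 8 → 160.
67.5 cm = 26.57 inches; × 4.444 = 118.11 → 118 rows.

Cast on 160 stitches; work 118 rows.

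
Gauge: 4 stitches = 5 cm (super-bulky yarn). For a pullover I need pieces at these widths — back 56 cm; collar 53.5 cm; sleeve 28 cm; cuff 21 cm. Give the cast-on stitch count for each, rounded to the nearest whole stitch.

back 45; collar 43; sleeve 22; cuff 17.

Rate = 4/5 = 0.8 sts per cm.
back: 56 × 0.8 = 44.80 → 45.
collar: 53.5 × 0.8 = 42.80 → 43.
sleeve: 28 × 0.8 = 22.40 → 22.
cuff: 21 × 0.8 = 16.80 → 17.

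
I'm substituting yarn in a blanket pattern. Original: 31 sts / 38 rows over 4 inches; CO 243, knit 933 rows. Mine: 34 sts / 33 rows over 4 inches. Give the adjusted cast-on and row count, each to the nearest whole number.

Cast on 267 stitches; work 810 rows.

Stitches: 243 × 34/31 = 266.52 → 267.
Rows: 933 × 33/38 = 810.24 → 810.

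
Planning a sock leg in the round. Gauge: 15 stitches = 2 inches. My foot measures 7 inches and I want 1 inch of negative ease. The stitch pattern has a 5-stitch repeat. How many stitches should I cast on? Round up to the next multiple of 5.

Finished = 7 − 1 = 6 inches.
15 / 2 = 7.5 sts/in.
6 × 7.5 = 45.00 sts.
Next multiple of 5: 45.

Cast on 45 stitches.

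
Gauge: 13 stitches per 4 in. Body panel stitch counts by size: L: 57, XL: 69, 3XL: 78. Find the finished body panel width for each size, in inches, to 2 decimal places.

L 17.54 inches; XL 21.23 inches; 3XL 24.00 inches.

13/4 = 3.25 sts per in.
L: 57 / 3.25 = 17.538 → 17.54 in.
XL: 69 / 3.25 = 21.231 → 21.23 in.
3XL: 78 / 3.25 = 24.000 → 24.00 in.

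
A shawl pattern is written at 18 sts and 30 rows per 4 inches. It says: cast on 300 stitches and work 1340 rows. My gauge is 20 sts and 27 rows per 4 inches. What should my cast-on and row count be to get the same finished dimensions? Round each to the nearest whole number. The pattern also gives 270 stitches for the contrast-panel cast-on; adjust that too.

Stitches: 300 × 20/18 = 333.33 → 333.
Rows: 1340 × 27/30 = 1206.00 → 1206.
contrast-panel cast-on: 270 × 20/18 = 300.00 → 300.

Cast on 333 stitches; work 1206 rows; contrast-panel cast-on 300 stitches.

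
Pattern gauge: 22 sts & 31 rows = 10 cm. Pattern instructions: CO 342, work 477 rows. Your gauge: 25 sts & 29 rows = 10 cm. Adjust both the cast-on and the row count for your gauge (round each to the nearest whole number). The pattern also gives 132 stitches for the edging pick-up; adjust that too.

Cast on 389 stitches; work 446 rows; edging pick-up 150 stitches.

Stitches: 342 × 25/22 = 388.64 → 389.
Rows: 477 × 29/31 = 446.23 → 446.
edging pick-up: 132 × 25/22 = 150.00 → 150.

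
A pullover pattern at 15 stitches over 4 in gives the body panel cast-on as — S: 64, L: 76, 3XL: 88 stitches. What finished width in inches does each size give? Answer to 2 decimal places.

15/4 = 3.75 sts per in.
S: 64 / 3.75 = 17.067 → 17.07 in.
L: 76 / 3.75 = 20.267 → 20.27 in.
3XL: 88 / 3.75 = 23.467 → 23.47 in.

S 17.07 inches; L 20.27 inches; 3XL 23.47 inches.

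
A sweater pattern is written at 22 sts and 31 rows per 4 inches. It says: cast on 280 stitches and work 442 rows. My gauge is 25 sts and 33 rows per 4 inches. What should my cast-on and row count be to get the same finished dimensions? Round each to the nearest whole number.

Stitches: 280 × 25/22 = 318.18 → 318.
Rows: 442 × 33/31 = 470.52 → 471.

Cast on 318 stitches; work 471 rows.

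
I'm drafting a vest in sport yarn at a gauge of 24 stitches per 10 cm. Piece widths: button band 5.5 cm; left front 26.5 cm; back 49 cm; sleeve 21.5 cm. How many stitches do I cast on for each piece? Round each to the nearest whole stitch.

Rate = 24/10 = 2.4 sts per cm.
button band: 5.5 × 2.4 = 13.20 → 13.
left front: 26.5 × 2.4 = 63.60 → 64.
back: 49 × 2.4 = 117.60 → 118.
sleeve: 21.5 × 2.4 = 51.60 → 52.

button band 13; left front 64; back 118; sleeve 52.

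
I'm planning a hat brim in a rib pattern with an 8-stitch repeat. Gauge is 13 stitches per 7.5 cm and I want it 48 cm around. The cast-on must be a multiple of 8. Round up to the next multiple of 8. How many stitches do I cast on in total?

CO 88 sts.

13 / 7.5 = 1.733 sts per cm.
48 × 1.733 = 83.20 sts.
Next multiple of 8: 88.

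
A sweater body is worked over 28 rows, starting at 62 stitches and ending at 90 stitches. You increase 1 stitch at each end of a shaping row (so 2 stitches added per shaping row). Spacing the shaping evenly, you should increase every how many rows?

Increase every 2nd row.

Stitches to add: |90 − 62| = 28.
Shaping rows needed: 28 / 2 = 14.
28 rows / 14 = every 2 rows.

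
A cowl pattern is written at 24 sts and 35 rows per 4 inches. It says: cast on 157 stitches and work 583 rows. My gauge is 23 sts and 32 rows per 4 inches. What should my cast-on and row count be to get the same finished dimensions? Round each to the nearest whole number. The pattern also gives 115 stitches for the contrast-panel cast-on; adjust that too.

Stitches: 157 × 23/24 = 150.46 → 150.
Rows: 583 × 32/35 = 533.03 → 533.
contrast-panel cast-on: 115 × 23/24 = 110.21 → 110.

Cast on 150 stitches; work 533 rows; contrast-panel cast-on 110 stitches.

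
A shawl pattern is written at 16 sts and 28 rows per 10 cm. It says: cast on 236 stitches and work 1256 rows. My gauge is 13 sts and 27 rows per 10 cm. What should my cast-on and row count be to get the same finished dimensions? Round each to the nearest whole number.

Stitches: 236 × 13/16 = 191.75 → 192.
Rows: 1256 × 27/28 = 1211.14 → 1211.

Cast on 192 stitches; work 1211 rows.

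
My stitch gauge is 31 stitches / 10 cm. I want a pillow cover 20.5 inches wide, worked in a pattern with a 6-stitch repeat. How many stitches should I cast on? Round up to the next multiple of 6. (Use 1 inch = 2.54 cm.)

Cast on 162 stitches.

20.5 in = 20.5 × 2.54 = 52.07 cm.
31 / 10 = 3.1 sts/cm.
52.07 × 3.1 = 161.42 sts.
→ 162.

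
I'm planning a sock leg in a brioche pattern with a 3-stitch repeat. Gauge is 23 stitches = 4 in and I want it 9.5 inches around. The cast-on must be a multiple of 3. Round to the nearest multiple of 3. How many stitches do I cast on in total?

23 / 4 = 5.75 sts per inch.
9.5 × 5.75 = 54.62 sts.
Nearest multiple of 3: 54.

54 stitches.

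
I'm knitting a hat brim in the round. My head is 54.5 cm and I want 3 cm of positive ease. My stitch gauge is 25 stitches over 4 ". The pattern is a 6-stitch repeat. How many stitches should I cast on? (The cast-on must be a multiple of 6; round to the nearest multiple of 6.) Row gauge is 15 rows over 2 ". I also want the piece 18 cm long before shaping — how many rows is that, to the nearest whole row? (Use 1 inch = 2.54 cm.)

Cast on 144 stitches; work 53 rows.

Finished = 54.5 + 3 = 57.5 cm.
57.5 cm × 1/2.54 = 22.64 inches.
25/4 = 6.25 sts per in; 22.64 × 6.25 = 141.49 sts.
Nearest multiple of 6 → 144.
18 cm = 7.09 inches; × 7.5 = 53.15 → 53 rows.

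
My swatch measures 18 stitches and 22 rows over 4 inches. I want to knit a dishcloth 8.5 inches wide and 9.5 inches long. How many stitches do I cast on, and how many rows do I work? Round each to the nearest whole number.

Stitch gauge = 18/4 = 4.5 sts/in; 8.5 × 4.5 = 38.25 → 38 sts.
Row gauge = 22/4 = 5.5 rows/in; 9.5 × 5.5 = 52.25 → 52 rows.

Cast on 38 stitches and work 52 rows.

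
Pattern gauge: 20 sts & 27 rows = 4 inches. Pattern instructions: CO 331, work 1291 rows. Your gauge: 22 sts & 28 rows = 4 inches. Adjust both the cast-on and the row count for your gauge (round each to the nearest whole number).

Cast on 364 stitches; work 1339 rows.

Stitches: 331 × 22/20 = 364.10 → 364.
Rows: 1291 × 28/27 = 1338.81 → 1339.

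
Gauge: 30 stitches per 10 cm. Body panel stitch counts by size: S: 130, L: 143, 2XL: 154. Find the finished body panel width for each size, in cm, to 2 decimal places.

S 43.33 cm; L 47.67 cm; 2XL 51.33 cm.

30/10 = 3 sts per cm.
S: 130 / 3 = 43.333 → 43.33 cm.
L: 143 / 3 = 47.667 → 47.67 cm.
2XL: 154 / 3 = 51.333 → 51.33 cm.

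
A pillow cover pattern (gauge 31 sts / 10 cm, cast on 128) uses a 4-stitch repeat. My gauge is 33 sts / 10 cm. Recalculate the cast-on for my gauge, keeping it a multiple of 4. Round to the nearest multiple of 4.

128 × 33 / 31 = 136.26.
Nearest multiple of 4: 136.

Cast on 136 stitches.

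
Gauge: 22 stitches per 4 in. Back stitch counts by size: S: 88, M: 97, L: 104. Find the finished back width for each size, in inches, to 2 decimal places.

S 16.00 inches; M 17.64 inches; L 18.91 inches.

22/4 = 5.5 sts per in.
S: 88 / 5.5 = 16.000 → 16.00 in.
M: 97 / 5.5 = 17.636 → 17.64 in.
L: 104 / 5.5 = 18.909 → 18.91 in.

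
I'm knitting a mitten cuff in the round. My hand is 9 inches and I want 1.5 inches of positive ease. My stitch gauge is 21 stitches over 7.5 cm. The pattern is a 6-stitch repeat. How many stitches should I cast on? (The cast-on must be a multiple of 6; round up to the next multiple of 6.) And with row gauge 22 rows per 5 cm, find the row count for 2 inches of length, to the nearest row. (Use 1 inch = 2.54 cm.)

Cast on 78 stitches; work 22 rows.

Finished = 9 + 1.5 = 10.5 inches.
10.5 inches × 2.54 = 26.67 cm.
21/7.5 = 2.8 sts per cm; 26.67 × 2.8 = 74.68 sts.
Next multiple of 6 → 78.
2 inches = 5.08 cm; × 4.4 = 22.35 → 22 rows.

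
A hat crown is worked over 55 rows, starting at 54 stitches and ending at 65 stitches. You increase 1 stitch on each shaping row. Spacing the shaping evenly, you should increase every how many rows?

Stitches to add: |65 − 54| = 11.
Shaping rows needed: 11 / 1 = 11.
55 rows / 11 = every 5 rows.

Increase every 5th row.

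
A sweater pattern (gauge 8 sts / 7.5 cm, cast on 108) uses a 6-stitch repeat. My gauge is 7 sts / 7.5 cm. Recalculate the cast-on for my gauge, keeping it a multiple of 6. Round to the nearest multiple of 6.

108 × 7 / 8 = 94.50.
Nearest multiple of 6: 96.

CO 96 sts.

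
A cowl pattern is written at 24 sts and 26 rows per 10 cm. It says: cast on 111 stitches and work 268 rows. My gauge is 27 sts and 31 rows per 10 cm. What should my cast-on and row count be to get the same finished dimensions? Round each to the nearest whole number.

Stitches: 111 × 27/24 = 124.88 → 125.
Rows: 268 × 31/26 = 319.54 → 320.

Cast on 125 stitches; work 320 rows.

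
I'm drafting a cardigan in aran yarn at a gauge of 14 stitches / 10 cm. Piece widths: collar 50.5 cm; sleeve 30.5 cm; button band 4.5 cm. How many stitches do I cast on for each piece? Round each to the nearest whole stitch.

collar 71; sleeve 43; button band 6.

Rate = 14/10 = 1.4 sts per cm.
collar: 50.5 × 1.4 = 70.70 → 71.
sleeve: 30.5 × 1.4 = 42.70 → 43.
button band: 4.5 × 1.4 = 6.30 → 6.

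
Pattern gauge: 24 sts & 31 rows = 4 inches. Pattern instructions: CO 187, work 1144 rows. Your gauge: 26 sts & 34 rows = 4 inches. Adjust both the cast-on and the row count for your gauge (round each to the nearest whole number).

Cast on 203 stitches; work 1255 rows.

Stitches: 187 × 26/24 = 202.58 → 203.
Rows: 1144 × 34/31 = 1254.71 → 1255.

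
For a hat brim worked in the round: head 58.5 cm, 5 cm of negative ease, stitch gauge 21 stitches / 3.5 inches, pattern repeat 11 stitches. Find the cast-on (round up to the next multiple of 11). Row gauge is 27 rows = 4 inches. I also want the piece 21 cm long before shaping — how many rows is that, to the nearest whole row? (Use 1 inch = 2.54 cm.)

Finished = 58.5 − 5 = 53.5 cm.
53.5 cm × 1/2.54 = 21.06 inches.
21/3.5 = 6 sts per in; 21.06 × 6 = 126.38 sts.
Next multiple of 11 → 132.
21 cm = 8.27 inches; × 6.75 = 55.81 → 56 rows.

Cast on 132 stitches; work 56 rows.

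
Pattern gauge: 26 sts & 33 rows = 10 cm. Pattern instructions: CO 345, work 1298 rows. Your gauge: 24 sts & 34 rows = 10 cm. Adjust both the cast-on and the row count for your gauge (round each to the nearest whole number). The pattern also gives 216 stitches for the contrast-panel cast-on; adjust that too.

Cast on 318 stitches; work 1337 rows; contrast-panel cast-on 199 stitches.

Stitches: 345 × 24/26 = 318.46 → 318.
Rows: 1298 × 34/33 = 1337.33 → 1337.
contrast-panel cast-on: 216 × 24/26 = 199.38 → 199.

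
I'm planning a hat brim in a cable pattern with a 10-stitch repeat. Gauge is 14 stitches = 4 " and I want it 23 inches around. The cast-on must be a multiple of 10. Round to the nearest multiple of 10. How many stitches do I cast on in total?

CO 80 sts.

14 / 4 = 3.5 sts per inch.
23 × 3.5 = 80.50 sts.
Nearest multiple of 10: 80.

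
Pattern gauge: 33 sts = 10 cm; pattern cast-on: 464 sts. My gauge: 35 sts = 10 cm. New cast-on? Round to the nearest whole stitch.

Scale factor = 35 / 33 = 1.061.
464 × 35 / 33 = 492.12 sts.
→ 492 sts.

Cast on 492 stitches.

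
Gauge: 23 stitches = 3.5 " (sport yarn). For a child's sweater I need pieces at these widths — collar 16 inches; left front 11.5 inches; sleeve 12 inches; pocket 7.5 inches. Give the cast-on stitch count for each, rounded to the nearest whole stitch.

Rate = 23/3.5 = 6.571 sts per in.
collar: 16 × 6.571 = 105.14 → 105.
left front: 11.5 × 6.571 = 75.57 → 76.
sleeve: 12 × 6.571 = 78.86 → 79.
pocket: 7.5 × 6.571 = 49.29 → 49.

collar 105; left front 76; sleeve 79; pocket 49.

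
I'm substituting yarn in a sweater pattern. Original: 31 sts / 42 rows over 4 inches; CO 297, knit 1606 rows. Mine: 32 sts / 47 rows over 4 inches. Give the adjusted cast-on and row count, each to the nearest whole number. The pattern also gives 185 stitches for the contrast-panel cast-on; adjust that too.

Cast on 307 stitches; work 1797 rows; contrast-panel cast-on 191 stitches.

Stitches: 297 × 32/31 = 306.58 → 307.
Rows: 1606 × 47/42 = 1797.19 → 1797.
contrast-panel cast-on: 185 × 32/31 = 190.97 → 191.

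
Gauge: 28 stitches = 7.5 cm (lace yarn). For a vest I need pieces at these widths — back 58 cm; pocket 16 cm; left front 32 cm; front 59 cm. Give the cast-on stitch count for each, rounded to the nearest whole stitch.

back 217; pocket 60; left front 119; front 220.

Rate = 28/7.5 = 3.733 sts per cm.
back: 58 × 3.733 = 216.53 → 217.
pocket: 16 × 3.733 = 59.73 → 60.
left front: 32 × 3.733 = 119.47 → 119.
front: 59 × 3.733 = 220.27 → 220.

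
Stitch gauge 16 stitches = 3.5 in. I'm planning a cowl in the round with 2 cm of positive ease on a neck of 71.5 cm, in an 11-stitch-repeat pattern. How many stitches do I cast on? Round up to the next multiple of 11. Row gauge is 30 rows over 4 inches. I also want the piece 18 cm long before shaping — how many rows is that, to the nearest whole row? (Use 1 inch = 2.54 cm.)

Finished = 71.5 + 2 = 73.5 cm.
73.5 cm × 1/2.54 = 28.94 inches.
16/3.5 = 4.571 sts per in; 28.94 × 4.571 = 132.28 sts.
Next multiple of 11 → 143.
18 cm = 7.09 inches; × 7.5 = 53.15 → 53 rows.

Cast on 143 stitches; work 53 rows.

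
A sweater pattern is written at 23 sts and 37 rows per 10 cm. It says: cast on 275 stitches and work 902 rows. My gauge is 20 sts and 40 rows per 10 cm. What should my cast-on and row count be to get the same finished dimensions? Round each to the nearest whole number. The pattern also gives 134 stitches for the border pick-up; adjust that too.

Stitches: 275 × 20/23 = 239.13 → 239.
Rows: 902 × 40/37 = 975.14 → 975.
border pick-up: 134 × 20/23 = 116.52 → 117.

Cast on 239 stitches; work 975 rows; border pick-up 117 stitches.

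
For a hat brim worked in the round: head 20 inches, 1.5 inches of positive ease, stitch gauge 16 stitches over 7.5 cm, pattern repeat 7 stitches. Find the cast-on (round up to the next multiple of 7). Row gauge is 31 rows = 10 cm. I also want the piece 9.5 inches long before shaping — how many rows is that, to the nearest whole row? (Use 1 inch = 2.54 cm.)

Finished = 20 + 1.5 = 21.5 inches.
21.5 inches × 2.54 = 54.61 cm.
16/7.5 = 2.133 sts per cm; 54.61 × 2.133 = 116.50 sts.
Next multiple of 7 → 119.
9.5 inches = 24.13 cm; × 3.1 = 74.80 → 75 rows.

Cast on 119 stitches; work 75 rows.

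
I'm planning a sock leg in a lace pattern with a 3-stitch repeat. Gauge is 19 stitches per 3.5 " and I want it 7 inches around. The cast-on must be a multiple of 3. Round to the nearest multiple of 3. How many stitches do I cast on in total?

19 / 3.5 = 5.429 sts per inch.
7 × 5.429 = 38.00 sts.
Nearest multiple of 3: 39.

39 stitches.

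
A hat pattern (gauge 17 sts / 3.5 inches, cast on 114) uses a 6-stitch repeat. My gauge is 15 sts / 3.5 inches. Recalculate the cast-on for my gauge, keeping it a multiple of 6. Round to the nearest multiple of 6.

Cast on 102 stitches.

114 × 15 / 17 = 100.59.
Nearest multiple of 6: 102.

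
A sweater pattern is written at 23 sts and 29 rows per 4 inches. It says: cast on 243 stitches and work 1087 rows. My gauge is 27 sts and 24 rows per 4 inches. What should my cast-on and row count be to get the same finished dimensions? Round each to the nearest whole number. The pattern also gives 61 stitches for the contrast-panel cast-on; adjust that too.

Cast on 285 stitches; work 900 rows; contrast-panel cast-on 72 stitches.

Stitches: 243 × 27/23 = 285.26 → 285.
Rows: 1087 × 24/29 = 899.59 → 900.
contrast-panel cast-on: 61 × 27/23 = 71.61 → 72.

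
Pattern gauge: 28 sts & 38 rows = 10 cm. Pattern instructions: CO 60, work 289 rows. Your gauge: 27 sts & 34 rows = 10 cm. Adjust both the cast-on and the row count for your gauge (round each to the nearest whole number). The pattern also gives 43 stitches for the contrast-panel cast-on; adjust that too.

Stitches: 60 × 27/28 = 57.86 → 58.
Rows: 289 × 34/38 = 258.58 → 259.
contrast-panel cast-on: 43 × 27/28 = 41.46 → 41.

Cast on 58 stitches; work 259 rows; contrast-panel cast-on 41 stitches.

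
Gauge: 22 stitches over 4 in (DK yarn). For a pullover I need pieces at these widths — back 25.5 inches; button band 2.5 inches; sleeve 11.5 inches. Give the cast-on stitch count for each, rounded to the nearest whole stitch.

back 140; button band 14; sleeve 63.

Rate = 22/4 = 5.5 sts per in.
back: 25.5 × 5.5 = 140.25 → 140.
button band: 2.5 × 5.5 = 13.75 → 14.
sleeve: 11.5 × 5.5 = 63.25 → 63.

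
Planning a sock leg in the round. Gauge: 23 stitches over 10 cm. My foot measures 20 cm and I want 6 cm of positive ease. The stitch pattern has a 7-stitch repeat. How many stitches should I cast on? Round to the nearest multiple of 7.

Finished = 20 + 6 = 26 cm.
23 / 10 = 2.3 sts/cm.
26 × 2.3 = 59.80 sts.
Nearest multiple of 7: 63.

CO 63 sts.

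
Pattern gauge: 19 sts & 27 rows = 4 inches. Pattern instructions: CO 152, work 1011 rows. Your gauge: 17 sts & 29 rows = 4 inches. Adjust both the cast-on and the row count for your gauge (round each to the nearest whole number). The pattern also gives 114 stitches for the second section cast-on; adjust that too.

Cast on 136 stitches; work 1086 rows; second section cast-on 102 stitches.

Stitches: 152 × 17/19 = 136.00 → 136.
Rows: 1011 × 29/27 = 1085.89 → 1086.
second section cast-on: 114 × 17/19 = 102.00 → 102.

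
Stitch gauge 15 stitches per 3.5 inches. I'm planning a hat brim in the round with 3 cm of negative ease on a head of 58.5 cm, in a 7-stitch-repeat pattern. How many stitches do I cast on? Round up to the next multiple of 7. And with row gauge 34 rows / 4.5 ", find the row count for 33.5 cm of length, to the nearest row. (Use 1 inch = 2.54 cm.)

Finished = 58.5 − 3 = 55.5 cm.
55.5 cm × 1/2.54 = 21.85 inches.
15/3.5 = 4.286 sts per in; 21.85 × 4.286 = 93.64 sts.
Next multiple of 7 → 98.
33.5 cm = 13.19 inches; × 7.556 = 99.65 → 100 rows.

Cast on 98 stitches; work 100 rows.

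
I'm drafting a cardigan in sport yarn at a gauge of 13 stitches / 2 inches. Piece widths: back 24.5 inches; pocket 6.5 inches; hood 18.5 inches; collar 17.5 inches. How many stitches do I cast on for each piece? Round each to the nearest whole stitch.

back 159; pocket 42; hood 120; collar 114.

Rate = 13/2 = 6.5 sts per in.
back: 24.5 × 6.5 = 159.25 → 159.
pocket: 6.5 × 6.5 = 42.25 → 42.
hood: 18.5 × 6.5 = 120.25 → 120.
collar: 17.5 × 6.5 = 113.75 → 114.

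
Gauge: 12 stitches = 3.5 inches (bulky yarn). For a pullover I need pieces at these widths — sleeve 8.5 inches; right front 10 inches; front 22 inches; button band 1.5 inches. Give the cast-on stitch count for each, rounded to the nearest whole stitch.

Rate = 12/3.5 = 3.429 sts per in.
sleeve: 8.5 × 3.429 = 29.14 → 29.
right front: 10 × 3.429 = 34.29 → 34.
front: 22 × 3.429 = 75.43 → 75.
button band: 1.5 × 3.429 = 5.14 → 5.

sleeve 29; right front 34; front 75; button band 5.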